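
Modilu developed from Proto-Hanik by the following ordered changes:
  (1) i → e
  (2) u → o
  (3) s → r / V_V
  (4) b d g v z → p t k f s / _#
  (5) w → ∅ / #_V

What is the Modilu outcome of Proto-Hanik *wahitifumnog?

ahetefomnok

Modilu: *wahitifumnog > wahetefumnog > wahetefomnog > wahetefomnok > ahetefomnok  (by vowel merger, vowel merger, final devoicing, glide loss)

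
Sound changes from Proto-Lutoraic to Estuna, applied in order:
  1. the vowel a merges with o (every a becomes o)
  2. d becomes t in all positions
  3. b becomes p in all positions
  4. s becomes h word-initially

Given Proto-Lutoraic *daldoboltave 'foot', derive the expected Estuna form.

Estuna: *daldoboltave > doldoboltove > toltoboltove > toltopoltove  (by vowel merger, unconditioned shift, unconditioned shift)

toltopoltove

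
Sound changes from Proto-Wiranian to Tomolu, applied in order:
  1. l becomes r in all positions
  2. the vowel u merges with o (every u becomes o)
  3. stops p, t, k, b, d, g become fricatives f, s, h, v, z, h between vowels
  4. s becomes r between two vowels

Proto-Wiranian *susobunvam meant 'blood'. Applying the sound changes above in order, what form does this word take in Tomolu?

sorovonvam

Tomolu: *susobunvam
  susobunvam (rule 1 does not apply)
  susobunvam → sosobonvam   [vowel merger]
  sosobonvam → sosovonvam   [intervocalic lenition]
  sosovonvam → sorovonvam   [rhotacism]
  giving Tomolu sorovonvam.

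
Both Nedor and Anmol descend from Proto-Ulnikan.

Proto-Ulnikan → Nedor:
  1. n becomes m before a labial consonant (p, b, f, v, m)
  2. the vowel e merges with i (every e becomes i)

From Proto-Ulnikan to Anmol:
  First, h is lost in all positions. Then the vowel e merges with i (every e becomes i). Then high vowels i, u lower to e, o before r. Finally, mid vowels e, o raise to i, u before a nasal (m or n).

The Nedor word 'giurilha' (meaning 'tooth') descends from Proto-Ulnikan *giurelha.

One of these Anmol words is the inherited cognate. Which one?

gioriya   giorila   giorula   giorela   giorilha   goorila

giorila

Anmol: *giurelha
  giurelha → giurela   [h-loss]
  giurela → giurila   [vowel merger]
  giurila → giorila   [pre-rhotic lowering]
  giorila (rule 4 does not apply)
  giving Anmol giorila.
Only 'giorila' matches the regular Anmol development of *giurelha.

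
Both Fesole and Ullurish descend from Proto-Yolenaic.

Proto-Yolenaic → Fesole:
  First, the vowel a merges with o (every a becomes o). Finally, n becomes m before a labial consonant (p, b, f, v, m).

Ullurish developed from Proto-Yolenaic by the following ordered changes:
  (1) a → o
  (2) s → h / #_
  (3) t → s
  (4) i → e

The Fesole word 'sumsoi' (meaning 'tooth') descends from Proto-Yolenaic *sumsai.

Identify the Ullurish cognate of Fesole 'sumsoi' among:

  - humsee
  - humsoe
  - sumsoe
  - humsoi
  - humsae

humsoe

Ullurish: *sumsai > sumsoi > humsoi > humsoe  (by vowel merger, debuccalisation, vowel merger)
Among the options, 'humsoe' alone shows every Ullurish change applied in order.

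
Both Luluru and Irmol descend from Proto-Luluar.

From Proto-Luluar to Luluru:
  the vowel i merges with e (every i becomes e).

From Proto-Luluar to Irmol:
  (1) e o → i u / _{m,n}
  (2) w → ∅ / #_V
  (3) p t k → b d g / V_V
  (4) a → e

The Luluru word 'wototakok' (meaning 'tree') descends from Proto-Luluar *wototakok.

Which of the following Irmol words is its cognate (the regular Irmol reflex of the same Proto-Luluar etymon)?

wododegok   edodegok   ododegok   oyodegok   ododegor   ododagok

Irmol: *wototakok
  wototakok (rule 1 does not apply)
  wototakok → ototakok   [glide loss]
  ototakok → ododagok   [intervocalic voicing]
  ododagok → ododegok   [vowel merger]
  giving Irmol ododegok.

ododegok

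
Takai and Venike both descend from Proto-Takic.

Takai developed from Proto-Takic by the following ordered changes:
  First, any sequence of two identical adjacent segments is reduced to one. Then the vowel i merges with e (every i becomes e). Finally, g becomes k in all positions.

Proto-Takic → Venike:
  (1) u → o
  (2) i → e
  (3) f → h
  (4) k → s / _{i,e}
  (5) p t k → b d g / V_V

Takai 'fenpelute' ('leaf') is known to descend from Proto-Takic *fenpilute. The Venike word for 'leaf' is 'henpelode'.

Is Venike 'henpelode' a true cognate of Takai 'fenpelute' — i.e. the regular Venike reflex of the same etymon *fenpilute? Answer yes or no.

Derive the expected Venike reflex of *fenpilute:
Venike: *fenpilute > fenpilote > fenpelote > henpelote > henpelode  (by vowel merger, vowel merger, unconditioned shift, intervocalic voicing)
Venike 'henpelode' matches the regular reflex exactly, so the pair is cognate.

yes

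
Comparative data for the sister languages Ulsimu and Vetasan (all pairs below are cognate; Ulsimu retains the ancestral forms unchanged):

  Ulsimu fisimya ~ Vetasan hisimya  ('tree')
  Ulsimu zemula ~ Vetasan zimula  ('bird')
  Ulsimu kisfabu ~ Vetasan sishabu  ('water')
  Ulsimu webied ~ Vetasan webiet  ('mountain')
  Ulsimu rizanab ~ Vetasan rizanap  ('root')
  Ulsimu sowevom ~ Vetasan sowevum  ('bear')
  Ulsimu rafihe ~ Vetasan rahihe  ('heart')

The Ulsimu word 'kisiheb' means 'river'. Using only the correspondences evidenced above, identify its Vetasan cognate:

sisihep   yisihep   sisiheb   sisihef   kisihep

sisihep

kisfabu ~ sishabu — Ulsimu k corresponds to Vetasan s word-initially before a front vowel.
rizanab ~ rizanap — Ulsimu b corresponds to Vetasan p word-finally.
Applying these to Ulsimu 'kisiheb':
  kisiheb → sisiheb   (k→s word-initially before a front vowel)
  sisiheb → sisihep   (b→p word-finally)
So the Vetasan cognate is 'sisihep'.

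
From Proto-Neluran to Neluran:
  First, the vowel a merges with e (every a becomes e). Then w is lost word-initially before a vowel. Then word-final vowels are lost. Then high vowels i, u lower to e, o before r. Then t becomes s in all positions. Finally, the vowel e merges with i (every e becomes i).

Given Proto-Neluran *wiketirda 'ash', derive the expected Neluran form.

ikisird

Neluran: *wiketirda > wiketirde > iketirde > iketird > iketerd > ikeserd > ikisird  (by vowel merger, glide loss, apocope, pre-rhotic lowering, unconditioned shift, vowel merger)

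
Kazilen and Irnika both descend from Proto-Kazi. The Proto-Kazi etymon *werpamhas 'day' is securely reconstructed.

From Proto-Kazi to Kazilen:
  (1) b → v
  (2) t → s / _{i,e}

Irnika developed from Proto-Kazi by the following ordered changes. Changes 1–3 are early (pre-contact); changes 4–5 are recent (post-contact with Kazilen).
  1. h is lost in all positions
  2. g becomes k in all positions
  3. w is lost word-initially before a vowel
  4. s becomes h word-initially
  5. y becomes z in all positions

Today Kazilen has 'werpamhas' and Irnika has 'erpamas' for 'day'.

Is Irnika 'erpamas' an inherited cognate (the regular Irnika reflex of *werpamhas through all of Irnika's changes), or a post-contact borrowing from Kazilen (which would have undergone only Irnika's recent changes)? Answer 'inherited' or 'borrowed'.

If inherited, *werpamhas would pass through all of Irnika's changes:
Irnika: start from *werpamhas.
  rule 1 (h-loss): werpamhas → werpamas
  rule 2: no change — werpamas
  rule 3 (glide loss): werpamas → erpamas
  rule 4: no change — erpamas
  rule 5: no change — erpamas
  ⇒ Irnika erpamas
If borrowed from Kazilen 'werpamhas' after the early changes, it would undergo only the recent ones:
  rule 4 (debuccalisation): no change (werpamhas)
  rule 5 (unconditioned shift): no change (werpamhas)
  ⇒ as a loan: werpamhas
Irnika 'erpamas' matches the inherited outcome exactly, so it is an inherited cognate, not a loan.

inherited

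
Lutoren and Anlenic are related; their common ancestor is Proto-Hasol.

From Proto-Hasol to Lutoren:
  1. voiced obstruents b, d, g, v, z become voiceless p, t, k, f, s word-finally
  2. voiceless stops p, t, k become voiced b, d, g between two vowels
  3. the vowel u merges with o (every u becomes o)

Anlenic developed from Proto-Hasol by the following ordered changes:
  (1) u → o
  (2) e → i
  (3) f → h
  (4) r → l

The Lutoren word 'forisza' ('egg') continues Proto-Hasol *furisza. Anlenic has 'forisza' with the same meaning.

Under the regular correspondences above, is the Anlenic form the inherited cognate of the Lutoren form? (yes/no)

Derive the expected Anlenic reflex of *furisza:
Anlenic: start from *furisza.
  rule 1 (vowel merger): furisza → forisza
  rule 2: no change — forisza
  rule 3 (unconditioned shift): forisza → horisza
  rule 4 (unconditioned shift): horisza → holisza
  ⇒ Anlenic holisza
The regular Anlenic reflex would be 'holisza', but the attested form is 'forisza'. The correspondence is irregular, so they are not cognates (the Anlenic form has a different source).

no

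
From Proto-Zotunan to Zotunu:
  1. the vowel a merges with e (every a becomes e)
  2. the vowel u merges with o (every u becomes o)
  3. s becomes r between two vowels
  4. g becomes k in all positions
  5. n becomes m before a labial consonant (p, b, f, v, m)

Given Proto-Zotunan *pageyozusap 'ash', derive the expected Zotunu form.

Zotunu: start from *pageyozusap.
  rule 1 (vowel merger): pageyozusap → pegeyozusep
  rule 2 (vowel merger): pegeyozusep → pegeyozosep
  rule 3 (rhotacism): pegeyozosep → pegeyozorep
  rule 4 (unconditioned shift): pegeyozorep → pekeyozorep
  rule 5: no change — pekeyozorep
  ⇒ Zotunu pekeyozorep

pekeyozorep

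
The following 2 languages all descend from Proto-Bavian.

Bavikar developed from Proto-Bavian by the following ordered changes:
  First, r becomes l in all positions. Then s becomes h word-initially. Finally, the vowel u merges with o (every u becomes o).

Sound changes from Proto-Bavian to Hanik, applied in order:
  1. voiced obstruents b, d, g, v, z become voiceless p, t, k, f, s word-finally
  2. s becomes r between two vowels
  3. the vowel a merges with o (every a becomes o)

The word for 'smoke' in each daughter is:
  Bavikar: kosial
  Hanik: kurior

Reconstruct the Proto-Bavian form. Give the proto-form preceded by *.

*kusiar

Position 5: Bavikar has a, Hanik has o. Bavikar preserves a here (none of its changes turn any other segment into a), so the proto-segment is *a.
Position 6: Bavikar has l, Hanik has r. Taking the neighbouring segments as reconstructed: Bavikar l could go back to *l or *r; Hanik r can only go back to *r — the one source consistent with every daughter is *r.
This points to *kusiar. Verify forward in each daughter:
Bavikar: *kusiar > kusial > kosial  (by unconditioned shift, vowel merger)
Hanik: start from *kusiar.
  rule 1: no change — kusiar
  rule 2 (rhotacism): kusiar → kuriar
  rule 3 (vowel merger): kuriar → kurior
  ⇒ Hanik kurior
Only *kusiar yields all of Bavikar kosial, Hanik kurior.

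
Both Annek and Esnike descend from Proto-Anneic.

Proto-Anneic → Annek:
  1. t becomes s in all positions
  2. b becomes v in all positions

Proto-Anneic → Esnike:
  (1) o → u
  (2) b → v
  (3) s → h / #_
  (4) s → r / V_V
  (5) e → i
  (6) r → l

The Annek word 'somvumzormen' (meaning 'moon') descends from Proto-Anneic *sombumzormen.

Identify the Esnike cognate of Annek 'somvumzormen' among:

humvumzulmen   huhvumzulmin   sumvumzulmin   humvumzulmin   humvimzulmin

Esnike: *sombumzormen
  sombumzormen → sumbumzurmen   [vowel merger]
  sumbumzurmen → sumvumzurmen   [unconditioned shift]
  sumvumzurmen → humvumzurmen   [debuccalisation]
  humvumzurmen (rule 4 does not apply)
  humvumzurmen → humvumzurmin   [vowel merger]
  humvumzurmin → humvumzulmin   [unconditioned shift]
  giving Esnike humvumzulmin.
The other candidates each miss or misapply at least one Esnike change.

humvumzulmin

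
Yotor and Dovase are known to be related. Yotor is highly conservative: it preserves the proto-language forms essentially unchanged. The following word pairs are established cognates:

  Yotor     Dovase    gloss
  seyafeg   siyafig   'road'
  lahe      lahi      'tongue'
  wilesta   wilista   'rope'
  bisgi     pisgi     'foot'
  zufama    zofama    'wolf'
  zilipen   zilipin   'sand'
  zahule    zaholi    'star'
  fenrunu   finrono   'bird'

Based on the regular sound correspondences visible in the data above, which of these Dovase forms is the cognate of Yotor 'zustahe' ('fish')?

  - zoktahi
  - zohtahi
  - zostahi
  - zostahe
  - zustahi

zostahi

zahule ~ zaholi — Yotor u corresponds to Dovase o after a consonant, before a consonant other than r, m, n, p, b, f, v.
lahe ~ lahi, zahule ~ zaholi — Yotor e corresponds to Dovase i word-finally.
Applying these to Yotor 'zustahe':
  zustahe → zostahe   (u→o after a consonant, before a consonant other than r, m, n, p, b, f, v)
  zostahe → zostahi   (e→i word-finally)
So the Dovase cognate is 'zostahi'.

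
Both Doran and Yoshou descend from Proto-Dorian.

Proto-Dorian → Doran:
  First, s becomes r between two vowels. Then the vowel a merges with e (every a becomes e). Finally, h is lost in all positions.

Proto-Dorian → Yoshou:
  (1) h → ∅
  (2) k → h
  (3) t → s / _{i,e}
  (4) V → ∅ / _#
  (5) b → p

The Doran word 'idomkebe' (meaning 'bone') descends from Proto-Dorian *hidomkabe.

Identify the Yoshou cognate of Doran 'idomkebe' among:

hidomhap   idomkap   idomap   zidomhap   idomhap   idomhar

Yoshou: start from *hidomkabe.
  rule 1 (h-loss): hidomkabe → idomkabe
  rule 2 (unconditioned shift): idomkabe → idomhabe
  rule 3: no change — idomhabe
  rule 4 (apocope): idomhabe → idomhab
  rule 5 (unconditioned shift): idomhab → idomhap
  ⇒ Yoshou idomhap
Among the options, 'idomhap' alone shows every Yoshou change applied in order.

idomhap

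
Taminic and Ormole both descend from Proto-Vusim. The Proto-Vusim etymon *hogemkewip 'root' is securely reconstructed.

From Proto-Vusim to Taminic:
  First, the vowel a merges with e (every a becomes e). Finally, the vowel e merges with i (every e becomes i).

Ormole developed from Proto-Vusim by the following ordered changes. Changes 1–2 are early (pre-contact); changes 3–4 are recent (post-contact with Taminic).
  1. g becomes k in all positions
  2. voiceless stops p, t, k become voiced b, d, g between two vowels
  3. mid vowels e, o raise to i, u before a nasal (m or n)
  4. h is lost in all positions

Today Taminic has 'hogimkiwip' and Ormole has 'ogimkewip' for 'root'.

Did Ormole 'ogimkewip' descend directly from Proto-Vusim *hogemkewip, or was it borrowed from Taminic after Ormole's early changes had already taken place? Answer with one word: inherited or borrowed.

If inherited, *hogemkewip would pass through all of Ormole's changes:
Ormole: start from *hogemkewip.
  rule 1 (unconditioned shift): hogemkewip → hokemkewip
  rule 2 (intervocalic voicing): hokemkewip → hogemkewip
  rule 3 (pre-nasal raising): hogemkewip → hogimkewip
  rule 4 (h-loss): hogimkewip → ogimkewip
  ⇒ Ormole ogimkewip
If borrowed from Taminic 'hogimkiwip' after the early changes, it would undergo only the recent ones:
  rule 3 (pre-nasal raising): no change (hogimkiwip)
  rule 4 (h-loss): hogimkiwip → ogimkiwip
  ⇒ as a loan: ogimkiwip
Ormole 'ogimkewip' matches the inherited outcome exactly, so it is an inherited cognate, not a loan.

inherited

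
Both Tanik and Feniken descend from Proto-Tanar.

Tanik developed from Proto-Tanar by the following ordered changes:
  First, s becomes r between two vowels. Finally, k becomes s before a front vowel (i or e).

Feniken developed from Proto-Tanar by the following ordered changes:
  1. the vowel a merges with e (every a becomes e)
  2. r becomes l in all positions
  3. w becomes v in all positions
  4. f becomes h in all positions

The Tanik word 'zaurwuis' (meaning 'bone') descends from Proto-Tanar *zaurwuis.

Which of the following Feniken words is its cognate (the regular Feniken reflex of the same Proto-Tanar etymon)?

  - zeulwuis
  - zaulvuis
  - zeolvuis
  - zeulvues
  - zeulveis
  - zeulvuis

zeulvuis

Feniken: *zaurwuis > zeurwuis > zeulwuis > zeulvuis  (by vowel merger, unconditioned shift, unconditioned shift)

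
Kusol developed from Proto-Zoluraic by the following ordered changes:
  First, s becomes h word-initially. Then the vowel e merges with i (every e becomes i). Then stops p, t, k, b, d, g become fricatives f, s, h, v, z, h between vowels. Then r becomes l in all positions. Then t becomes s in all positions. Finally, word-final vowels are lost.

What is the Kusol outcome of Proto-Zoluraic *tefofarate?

sifofalas

Kusol: *tefofarate > tifofarati > tifofarasi > tifofalasi > sifofalasi > sifofalas  (by vowel merger, intervocalic lenition, unconditioned shift, unconditioned shift, apocope)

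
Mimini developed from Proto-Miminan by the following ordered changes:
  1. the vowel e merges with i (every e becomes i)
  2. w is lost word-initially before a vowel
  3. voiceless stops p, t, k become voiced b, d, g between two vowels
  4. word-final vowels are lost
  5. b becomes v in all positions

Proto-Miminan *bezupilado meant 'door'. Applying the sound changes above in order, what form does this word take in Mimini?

vizuvilad

Mimini: start from *bezupilado.
  rule 1 (vowel merger): bezupilado → bizupilado
  rule 2: no change — bizupilado
  rule 3 (intervocalic voicing): bizupilado → bizubilado
  rule 4 (apocope): bizubilado → bizubilad
  rule 5 (unconditioned shift): bizubilad → vizuvilad
  ⇒ Mimini vizuvilad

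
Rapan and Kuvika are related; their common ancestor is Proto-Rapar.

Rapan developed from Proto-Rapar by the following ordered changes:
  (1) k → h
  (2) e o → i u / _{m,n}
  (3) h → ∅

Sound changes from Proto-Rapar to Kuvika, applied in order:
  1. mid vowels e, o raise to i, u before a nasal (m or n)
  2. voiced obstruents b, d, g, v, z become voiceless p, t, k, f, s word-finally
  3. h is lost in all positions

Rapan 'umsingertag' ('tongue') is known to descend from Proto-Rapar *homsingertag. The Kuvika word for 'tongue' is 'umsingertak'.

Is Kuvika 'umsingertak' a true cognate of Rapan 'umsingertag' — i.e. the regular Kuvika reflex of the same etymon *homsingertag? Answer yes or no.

Derive the expected Kuvika reflex of *homsingertag:
Kuvika: *homsingertag > humsingertag > humsingertak > umsingertak  (by pre-nasal raising, final devoicing, h-loss)
Kuvika 'umsingertak' matches the regular reflex exactly, so the pair is cognate.

yes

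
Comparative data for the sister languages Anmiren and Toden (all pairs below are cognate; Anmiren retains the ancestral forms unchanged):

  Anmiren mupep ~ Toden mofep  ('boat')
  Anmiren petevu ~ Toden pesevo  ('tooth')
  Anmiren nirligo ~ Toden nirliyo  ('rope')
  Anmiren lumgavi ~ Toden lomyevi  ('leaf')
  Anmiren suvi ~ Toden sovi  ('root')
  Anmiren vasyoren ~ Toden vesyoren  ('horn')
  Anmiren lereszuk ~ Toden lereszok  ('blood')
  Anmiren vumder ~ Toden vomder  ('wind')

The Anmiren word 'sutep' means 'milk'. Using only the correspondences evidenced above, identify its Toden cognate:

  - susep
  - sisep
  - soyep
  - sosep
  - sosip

sosep

lereszuk ~ lereszok — Anmiren u corresponds to Toden o after a consonant, before a consonant other than r, m, n, p, b, f, v.
petevu ~ pesevo — Anmiren t corresponds to Toden s between vowels (before a front vowel).
Applying these to Anmiren 'sutep':
  sutep → sotep   (u→o after a consonant, before a consonant other than r, m, n, p, b, f, v)
  sotep → sosep   (t→s between vowels (before a front vowel))
So the Toden cognate is 'sosep'.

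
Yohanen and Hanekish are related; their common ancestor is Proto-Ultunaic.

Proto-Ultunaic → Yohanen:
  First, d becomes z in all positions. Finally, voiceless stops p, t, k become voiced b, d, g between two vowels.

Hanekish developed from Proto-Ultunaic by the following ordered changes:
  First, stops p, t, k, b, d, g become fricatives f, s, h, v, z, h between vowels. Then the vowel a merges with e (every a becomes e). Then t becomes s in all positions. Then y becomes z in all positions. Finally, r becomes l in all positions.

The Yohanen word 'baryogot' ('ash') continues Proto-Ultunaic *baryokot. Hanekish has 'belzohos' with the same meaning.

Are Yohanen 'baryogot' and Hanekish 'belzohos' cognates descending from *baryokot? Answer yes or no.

yes

Derive the expected Hanekish reflex of *baryokot:
Hanekish: *baryokot > baryohot > beryohot > beryohos > berzohos > belzohos  (by intervocalic lenition, vowel merger, unconditioned shift, unconditioned shift, unconditioned shift)
Hanekish 'belzohos' matches the regular reflex exactly, so the pair is cognate.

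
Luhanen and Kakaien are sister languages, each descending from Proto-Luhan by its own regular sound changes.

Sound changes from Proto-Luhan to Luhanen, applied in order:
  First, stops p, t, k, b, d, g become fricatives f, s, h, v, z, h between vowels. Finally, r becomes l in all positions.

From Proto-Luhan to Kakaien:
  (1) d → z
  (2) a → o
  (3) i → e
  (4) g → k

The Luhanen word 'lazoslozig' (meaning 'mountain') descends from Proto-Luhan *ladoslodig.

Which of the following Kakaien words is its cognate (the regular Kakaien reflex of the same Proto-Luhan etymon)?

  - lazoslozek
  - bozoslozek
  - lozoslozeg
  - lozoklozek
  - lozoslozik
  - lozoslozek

Kakaien: *ladoslodig > lazoslozig > lozoslozig > lozoslozeg > lozoslozek  (by unconditioned shift, vowel merger, vowel merger, unconditioned shift)
Only 'lozoslozek' matches the regular Kakaien development of *ladoslodig.

lozoslozek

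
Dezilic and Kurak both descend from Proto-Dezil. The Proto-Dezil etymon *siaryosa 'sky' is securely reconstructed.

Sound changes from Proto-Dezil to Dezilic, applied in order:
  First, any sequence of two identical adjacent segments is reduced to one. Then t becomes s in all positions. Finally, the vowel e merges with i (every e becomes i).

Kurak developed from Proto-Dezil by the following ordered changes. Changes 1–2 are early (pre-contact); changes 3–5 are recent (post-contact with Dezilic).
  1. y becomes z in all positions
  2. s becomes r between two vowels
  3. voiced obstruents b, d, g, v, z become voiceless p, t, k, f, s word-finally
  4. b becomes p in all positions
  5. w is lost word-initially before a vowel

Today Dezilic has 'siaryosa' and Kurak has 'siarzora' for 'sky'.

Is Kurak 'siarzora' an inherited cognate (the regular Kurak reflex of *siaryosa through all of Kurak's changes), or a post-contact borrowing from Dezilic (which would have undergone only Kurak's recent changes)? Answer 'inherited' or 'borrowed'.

inherited

If inherited, *siaryosa would pass through all of Kurak's changes:
Kurak: *siaryosa > siarzosa > siarzora  (by unconditioned shift, rhotacism)
If borrowed from Dezilic 'siaryosa' after the early changes, it would undergo only the recent ones:
  rule 3 (final devoicing): no change (siaryosa)
  rule 4 (unconditioned shift): no change (siaryosa)
  rule 5 (glide loss): no change (siaryosa)
  ⇒ as a loan: siaryosa
Kurak 'siarzora' matches the inherited outcome exactly, so it is an inherited cognate, not a loan.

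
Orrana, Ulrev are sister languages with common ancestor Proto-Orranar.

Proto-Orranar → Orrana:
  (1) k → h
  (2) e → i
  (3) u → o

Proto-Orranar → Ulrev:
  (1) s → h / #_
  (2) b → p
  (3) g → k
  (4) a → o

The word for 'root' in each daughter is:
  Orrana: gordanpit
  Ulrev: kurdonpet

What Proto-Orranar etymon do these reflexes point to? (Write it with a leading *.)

*gurdanpet

Position 5: Orrana has a, Ulrev has o. Orrana preserves a here (none of its changes turn any other segment into a), so the proto-segment is *a.
Position 8: Orrana has i, Ulrev has e. Ulrev preserves e here (none of its changes turn any other segment into e), so the proto-segment is *e.
This points to *gurdanpet. Verify forward in each daughter:
Orrana: *gurdanpet
  gurdanpet (rule 1 does not apply)
  gurdanpet → gurdanpit   [vowel merger]
  gurdanpit → gordanpit   [vowel merger]
  giving Orrana gordanpit.
Ulrev: *gurdanpet
  gurdanpet (rule 1 does not apply)
  gurdanpet (rule 2 does not apply)
  gurdanpet → kurdanpet   [unconditioned shift]
  kurdanpet → kurdonpet   [vowel merger]
  giving Ulrev kurdonpet.
No other proto-form is consistent with every reflex, so the reconstruction is *gurdanpet.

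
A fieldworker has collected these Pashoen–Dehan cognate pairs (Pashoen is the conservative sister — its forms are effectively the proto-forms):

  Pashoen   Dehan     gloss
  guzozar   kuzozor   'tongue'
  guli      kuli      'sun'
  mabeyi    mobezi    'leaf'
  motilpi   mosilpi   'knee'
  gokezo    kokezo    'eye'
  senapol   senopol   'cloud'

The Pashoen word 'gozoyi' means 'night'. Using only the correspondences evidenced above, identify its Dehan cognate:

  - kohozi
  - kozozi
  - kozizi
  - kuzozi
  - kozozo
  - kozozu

gokezo ~ kokezo — Pashoen g corresponds to Dehan k word-initially before a back vowel.
mabeyi ~ mobezi — Pashoen y corresponds to Dehan z between vowels (before a front vowel).
Applying these to Pashoen 'gozoyi':
  gozoyi → kozoyi   (g→k word-initially before a back vowel)
  kozoyi → kozozi   (y→z between vowels (before a front vowel))
So the Dehan cognate is 'kozozi'.

kozozi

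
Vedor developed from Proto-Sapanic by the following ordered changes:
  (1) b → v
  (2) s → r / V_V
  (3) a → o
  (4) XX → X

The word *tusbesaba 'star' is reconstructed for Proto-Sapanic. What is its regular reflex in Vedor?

tusverovo

Vedor: *tusbesaba
  tusbesaba → tusvesava   [unconditioned shift]
  tusvesava → tusverava   [rhotacism]
  tusverava → tusverovo   [vowel merger]
  tusverovo (rule 4 does not apply)
  giving Vedor tusverovo.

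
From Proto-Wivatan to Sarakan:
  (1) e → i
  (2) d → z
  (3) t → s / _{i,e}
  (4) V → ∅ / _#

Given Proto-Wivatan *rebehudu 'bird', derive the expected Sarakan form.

ribihuz

Sarakan: *rebehudu > ribihudu > ribihuzu > ribihuz  (by vowel merger, unconditioned shift, apocope)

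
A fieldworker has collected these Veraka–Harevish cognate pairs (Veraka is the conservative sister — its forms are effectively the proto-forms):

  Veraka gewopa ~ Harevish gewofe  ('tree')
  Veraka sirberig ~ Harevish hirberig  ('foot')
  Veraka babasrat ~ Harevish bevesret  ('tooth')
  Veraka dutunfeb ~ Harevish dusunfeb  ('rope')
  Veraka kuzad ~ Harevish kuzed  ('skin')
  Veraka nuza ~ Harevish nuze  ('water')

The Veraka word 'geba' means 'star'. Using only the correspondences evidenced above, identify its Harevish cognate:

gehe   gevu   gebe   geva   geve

geve

babasrat ~ bevesret — Veraka b corresponds to Harevish v between vowels (before a back vowel).
gewopa ~ gewofe, nuza ~ nuze — Veraka a corresponds to Harevish e word-finally.
Applying these to Veraka 'geba':
  geba → geva   (b→v between vowels (before a back vowel))
  geva → geve   (a→e word-finally)
So the Harevish cognate is 'geve'.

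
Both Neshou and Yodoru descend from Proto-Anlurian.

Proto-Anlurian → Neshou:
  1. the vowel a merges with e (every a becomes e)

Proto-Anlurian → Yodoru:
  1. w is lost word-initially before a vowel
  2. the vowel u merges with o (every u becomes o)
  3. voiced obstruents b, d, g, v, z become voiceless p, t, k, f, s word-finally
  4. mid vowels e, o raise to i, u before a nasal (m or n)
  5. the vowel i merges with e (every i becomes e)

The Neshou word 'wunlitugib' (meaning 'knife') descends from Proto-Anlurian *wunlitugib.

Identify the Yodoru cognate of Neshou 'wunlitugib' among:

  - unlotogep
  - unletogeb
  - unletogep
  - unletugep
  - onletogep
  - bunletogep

unletogep

Yodoru: *wunlitugib
  wunlitugib → unlitugib   [glide loss]
  unlitugib → onlitogib   [vowel merger]
  onlitogib → onlitogip   [final devoicing]
  onlitogip → unlitogip   [pre-nasal raising]
  unlitogip → unletogep   [vowel merger]
  giving Yodoru unletogep.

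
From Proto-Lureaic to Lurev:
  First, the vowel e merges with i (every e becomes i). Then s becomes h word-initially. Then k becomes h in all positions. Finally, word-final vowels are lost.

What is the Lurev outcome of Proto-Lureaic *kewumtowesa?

Lurev: start from *kewumtowesa.
  rule 1 (vowel merger): kewumtowesa → kiwumtowisa
  rule 2: no change — kiwumtowisa
  rule 3 (unconditioned shift): kiwumtowisa → hiwumtowisa
  rule 4 (apocope): hiwumtowisa → hiwumtowis
  ⇒ Lurev hiwumtowis

hiwumtowis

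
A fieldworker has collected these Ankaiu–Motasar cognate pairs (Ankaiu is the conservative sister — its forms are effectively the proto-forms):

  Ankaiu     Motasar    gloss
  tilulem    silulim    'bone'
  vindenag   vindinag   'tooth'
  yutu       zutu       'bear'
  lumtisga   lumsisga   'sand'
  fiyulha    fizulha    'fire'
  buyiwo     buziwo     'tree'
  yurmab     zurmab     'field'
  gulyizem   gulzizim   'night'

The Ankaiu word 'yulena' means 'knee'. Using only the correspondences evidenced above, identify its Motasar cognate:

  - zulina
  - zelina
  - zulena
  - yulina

zulina

yutu ~ zutu, yurmab ~ zurmab — Ankaiu y corresponds to Motasar z word-initially before a back vowel.
vindenag ~ vindinag — Ankaiu e corresponds to Motasar i after a consonant, before a nasal.
Applying these to Ankaiu 'yulena':
  yulena → zulena   (y→z word-initially before a back vowel)
  zulena → zulina   (e→i after a consonant, before a nasal)
So the Motasar cognate is 'zulina'.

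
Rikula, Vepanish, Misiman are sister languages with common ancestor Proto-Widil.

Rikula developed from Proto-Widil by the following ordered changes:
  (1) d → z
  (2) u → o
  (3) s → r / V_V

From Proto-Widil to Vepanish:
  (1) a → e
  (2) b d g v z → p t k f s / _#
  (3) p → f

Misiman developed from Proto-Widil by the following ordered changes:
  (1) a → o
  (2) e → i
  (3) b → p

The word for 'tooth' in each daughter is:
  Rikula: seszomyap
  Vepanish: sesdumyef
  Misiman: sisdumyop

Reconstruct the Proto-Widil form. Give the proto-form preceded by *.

*sesdumyap

Position 5: Rikula has o, Vepanish has u, Misiman has u. Vepanish preserves u here (none of its changes turn any other segment into u), so the proto-segment is *u.
Position 4: Rikula has z, Vepanish has d, Misiman has d. Vepanish preserves d here (none of its changes turn any other segment into d), so the proto-segment is *d.
Position 2: Rikula has e, Vepanish has e, Misiman has i. Rikula preserves e here (none of its changes turn any other segment into e), so the proto-segment is *e.
Continuing position by position gives *sesdumyap; check it forward:
Rikula: *sesdumyap > seszumyap > seszomyap  (by unconditioned shift, vowel merger)
Vepanish: *sesdumyap > sesdumyep > sesdumyef  (by vowel merger, unconditioned shift)
Misiman: *sesdumyap > sesdumyop > sisdumyop  (by vowel merger, vowel merger)
No other proto-form is consistent with every reflex, so the reconstruction is *sesdumyap.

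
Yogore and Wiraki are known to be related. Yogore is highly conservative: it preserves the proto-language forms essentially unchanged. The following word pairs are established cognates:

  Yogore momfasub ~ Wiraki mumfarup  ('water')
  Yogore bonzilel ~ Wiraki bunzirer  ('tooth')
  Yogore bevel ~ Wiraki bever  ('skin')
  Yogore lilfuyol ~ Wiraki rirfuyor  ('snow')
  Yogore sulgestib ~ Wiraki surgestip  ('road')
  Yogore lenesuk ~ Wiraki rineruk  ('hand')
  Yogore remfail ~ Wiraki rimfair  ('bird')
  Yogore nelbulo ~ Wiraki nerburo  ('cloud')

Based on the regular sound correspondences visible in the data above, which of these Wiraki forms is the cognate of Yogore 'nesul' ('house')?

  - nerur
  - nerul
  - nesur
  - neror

momfasub ~ mumfarup, lenesuk ~ rineruk — Yogore s corresponds to Wiraki r between vowels (before a back vowel).
bonzilel ~ bunzirer, bevel ~ bever — Yogore l corresponds to Wiraki r word-finally.
Applying these to Yogore 'nesul':
  nesul → nerul   (s→r between vowels (before a back vowel))
  nerul → nerur   (l→r word-finally)
So the Wiraki cognate is 'nerur'.

nerur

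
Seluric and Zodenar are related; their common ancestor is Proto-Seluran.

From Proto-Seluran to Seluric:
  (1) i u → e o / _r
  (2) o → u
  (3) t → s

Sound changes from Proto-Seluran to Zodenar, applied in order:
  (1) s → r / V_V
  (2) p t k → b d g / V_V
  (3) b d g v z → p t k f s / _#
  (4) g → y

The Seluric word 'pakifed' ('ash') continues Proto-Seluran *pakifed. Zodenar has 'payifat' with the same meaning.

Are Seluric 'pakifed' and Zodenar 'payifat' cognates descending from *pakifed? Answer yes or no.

no

Derive the expected Zodenar reflex of *pakifed:
Zodenar: *pakifed > pagifed > pagifet > payifet  (by intervocalic voicing, final devoicing, unconditioned shift)
The regular Zodenar reflex would be 'payifet', but the attested form is 'payifat'. The correspondence is irregular, so they are not cognates (the Zodenar form has a different source).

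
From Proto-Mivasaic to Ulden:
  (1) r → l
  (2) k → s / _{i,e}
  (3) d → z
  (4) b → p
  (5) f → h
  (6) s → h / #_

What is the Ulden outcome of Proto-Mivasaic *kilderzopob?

Ulden: *kilderzopob > kildelzopob > sildelzopob > silzelzopob > silzelzopop > hilzelzopop  (by unconditioned shift, palatalisation, unconditioned shift, unconditioned shift, debuccalisation)

hilzelzopop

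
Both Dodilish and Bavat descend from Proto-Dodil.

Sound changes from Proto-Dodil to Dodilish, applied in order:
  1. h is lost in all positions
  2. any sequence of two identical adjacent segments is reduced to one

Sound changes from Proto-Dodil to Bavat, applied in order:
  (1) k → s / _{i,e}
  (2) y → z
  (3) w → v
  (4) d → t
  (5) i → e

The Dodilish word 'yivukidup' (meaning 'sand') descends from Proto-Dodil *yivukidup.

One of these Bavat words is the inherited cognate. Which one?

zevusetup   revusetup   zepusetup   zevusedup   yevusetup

Bavat: *yivukidup
  yivukidup → yivusidup   [palatalisation]
  yivusidup → zivusidup   [unconditioned shift]
  zivusidup (rule 3 does not apply)
  zivusidup → zivusitup   [unconditioned shift]
  zivusitup → zevusetup   [vowel merger]
  giving Bavat zevusetup.
The other candidates each miss or misapply at least one Bavat change.

zevusetup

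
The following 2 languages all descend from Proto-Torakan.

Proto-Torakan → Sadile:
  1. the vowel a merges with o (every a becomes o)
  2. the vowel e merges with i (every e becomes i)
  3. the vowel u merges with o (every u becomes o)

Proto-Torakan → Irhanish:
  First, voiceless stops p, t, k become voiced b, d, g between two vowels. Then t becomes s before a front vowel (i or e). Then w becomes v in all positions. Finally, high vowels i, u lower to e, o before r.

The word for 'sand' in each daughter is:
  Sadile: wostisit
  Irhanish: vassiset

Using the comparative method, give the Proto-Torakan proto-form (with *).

Position 2: Sadile has o, Irhanish has a. Irhanish preserves a here (none of its changes turn any other segment into a), so the proto-segment is *a.
Position 4: Sadile has t, Irhanish has s. Sadile preserves t here (none of its changes turn any other segment into t), so the proto-segment is *t.
Position 7: Sadile has i, Irhanish has e. Taking the neighbouring segments as reconstructed: Sadile i could go back to *e or *i; Irhanish e can only go back to *e — the one source consistent with every daughter is *e.
This points to *wastiset. Verify forward in each daughter:
Sadile: *wastiset > wostiset > wostisit  (by vowel merger, vowel merger)
Irhanish: start from *wastiset.
  rule 1: no change — wastiset
  rule 2 (palatalisation): wastiset → wassiset
  rule 3 (unconditioned shift): wassiset → vassiset
  rule 4: no change — vassiset
  ⇒ Irhanish vassiset
*wastiset is the unique common source.

*wastiset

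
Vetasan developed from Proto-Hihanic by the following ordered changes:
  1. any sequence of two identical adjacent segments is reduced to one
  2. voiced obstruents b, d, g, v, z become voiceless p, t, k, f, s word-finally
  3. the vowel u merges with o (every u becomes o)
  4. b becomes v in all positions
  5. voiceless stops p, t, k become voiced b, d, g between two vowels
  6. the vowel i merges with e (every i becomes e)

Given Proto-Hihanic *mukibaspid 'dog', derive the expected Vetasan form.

Vetasan: *mukibaspid
  mukibaspid (rule 1 does not apply)
  mukibaspid → mukibaspit   [final devoicing]
  mukibaspit → mokibaspit   [vowel merger]
  mokibaspit → mokivaspit   [unconditioned shift]
  mokivaspit → mogivaspit   [intervocalic voicing]
  mogivaspit → mogevaspet   [vowel merger]
  giving Vetasan mogevaspet.

mogevaspet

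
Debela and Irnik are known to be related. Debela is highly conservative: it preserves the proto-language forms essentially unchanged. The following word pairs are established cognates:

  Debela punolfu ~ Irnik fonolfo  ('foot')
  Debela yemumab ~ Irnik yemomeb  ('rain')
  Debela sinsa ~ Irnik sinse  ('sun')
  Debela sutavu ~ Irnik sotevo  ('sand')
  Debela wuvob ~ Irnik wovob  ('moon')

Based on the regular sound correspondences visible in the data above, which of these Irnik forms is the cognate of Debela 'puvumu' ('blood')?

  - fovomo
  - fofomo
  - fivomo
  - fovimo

fovomo

punolfu ~ fonolfo — Debela p corresponds to Irnik f word-initially before a back vowel.
wuvob ~ wovob — Debela u corresponds to Irnik o after a consonant, before a labial obstruent.
yemumab ~ yemomeb — Debela u corresponds to Irnik o after a consonant, before a nasal.
punolfu ~ fonolfo, sutavu ~ sotevo — Debela u corresponds to Irnik o word-finally.
Applying these to Debela 'puvumu':
  puvumu → fuvumu   (p→f word-initially before a back vowel)
  fuvumu → fovumu   (u→o after a consonant, before a labial obstruent)
  fovumu → fovomu   (u→o after a consonant, before a nasal)
  fovomu → fovomo   (u→o word-finally)
So the Irnik cognate is 'fovomo'.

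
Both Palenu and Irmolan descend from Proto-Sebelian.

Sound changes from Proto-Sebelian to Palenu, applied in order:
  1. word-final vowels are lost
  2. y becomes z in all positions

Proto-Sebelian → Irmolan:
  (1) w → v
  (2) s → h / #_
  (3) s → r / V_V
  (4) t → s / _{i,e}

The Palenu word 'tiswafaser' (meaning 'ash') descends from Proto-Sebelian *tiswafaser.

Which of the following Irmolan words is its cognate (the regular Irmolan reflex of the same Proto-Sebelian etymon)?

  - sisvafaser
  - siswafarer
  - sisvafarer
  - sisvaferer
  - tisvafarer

Irmolan: *tiswafaser
  tiswafaser → tisvafaser   [unconditioned shift]
  tisvafaser (rule 2 does not apply)
  tisvafaser → tisvafarer   [rhotacism]
  tisvafarer → sisvafarer   [palatalisation]
  giving Irmolan sisvafarer.
The other candidates each miss or misapply at least one Irmolan change.

sisvafarer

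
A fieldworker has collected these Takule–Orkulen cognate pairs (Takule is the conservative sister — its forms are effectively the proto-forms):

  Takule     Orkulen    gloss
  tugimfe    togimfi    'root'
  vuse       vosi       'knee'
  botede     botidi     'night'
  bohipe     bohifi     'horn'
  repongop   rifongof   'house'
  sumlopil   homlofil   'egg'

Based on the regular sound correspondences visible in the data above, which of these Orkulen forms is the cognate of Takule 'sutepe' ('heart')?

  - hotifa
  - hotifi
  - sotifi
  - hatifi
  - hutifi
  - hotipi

sumlopil ~ homlofil — Takule s corresponds to Orkulen h word-initially before a back vowel.
tugimfe ~ togimfi, vuse ~ vosi — Takule u corresponds to Orkulen o after a consonant, before a consonant other than r, m, n, p, b, f, v.
repongop ~ rifongof — Takule e corresponds to Orkulen i after a consonant, before a labial obstruent.
bohipe ~ bohifi — Takule p corresponds to Orkulen f between vowels (before a front vowel).
tugimfe ~ togimfi, vuse ~ vosi — Takule e corresponds to Orkulen i word-finally.
Applying these to Takule 'sutepe':
  sutepe → hutepe   (s→h word-initially before a back vowel)
  hutepe → hotepe   (u→o after a consonant, before a consonant other than r, m, n, p, b, f, v)
  hotepe → hotipe   (e→i after a consonant, before a labial obstruent)
  hotipe → hotife   (p→f between vowels (before a front vowel))
  hotife → hotifi   (e→i word-finally)
So the Orkulen cognate is 'hotifi'.

hotifi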